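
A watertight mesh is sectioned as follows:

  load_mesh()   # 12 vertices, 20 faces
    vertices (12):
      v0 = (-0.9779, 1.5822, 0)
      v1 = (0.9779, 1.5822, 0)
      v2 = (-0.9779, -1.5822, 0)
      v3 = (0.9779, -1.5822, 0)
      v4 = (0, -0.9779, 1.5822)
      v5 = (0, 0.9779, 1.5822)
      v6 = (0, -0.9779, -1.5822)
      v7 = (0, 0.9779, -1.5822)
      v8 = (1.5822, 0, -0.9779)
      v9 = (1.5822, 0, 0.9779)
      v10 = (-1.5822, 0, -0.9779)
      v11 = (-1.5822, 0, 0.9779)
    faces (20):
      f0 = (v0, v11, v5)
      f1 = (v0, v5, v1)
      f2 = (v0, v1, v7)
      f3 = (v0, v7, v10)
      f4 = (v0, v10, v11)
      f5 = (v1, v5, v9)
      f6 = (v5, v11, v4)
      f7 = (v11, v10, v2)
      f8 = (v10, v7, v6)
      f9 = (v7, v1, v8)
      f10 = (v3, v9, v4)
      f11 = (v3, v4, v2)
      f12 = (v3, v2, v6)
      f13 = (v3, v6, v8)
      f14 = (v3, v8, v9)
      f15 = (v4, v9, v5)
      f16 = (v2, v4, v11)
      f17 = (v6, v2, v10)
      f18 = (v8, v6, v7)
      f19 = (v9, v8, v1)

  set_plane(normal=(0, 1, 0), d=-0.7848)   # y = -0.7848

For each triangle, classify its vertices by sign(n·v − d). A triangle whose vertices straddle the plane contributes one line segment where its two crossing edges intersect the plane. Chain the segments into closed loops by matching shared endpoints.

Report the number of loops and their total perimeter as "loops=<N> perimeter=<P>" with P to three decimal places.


loops=1 perimeter=8.796

Straddling triangles (10 of 20):
  (v5,v11,v4) [++-] → (-0.312427, -0.7848, 1.46287)–(0, -0.7848, 1.5822)  len=0.3344
  (v11,v10,v2) [++-] → (-1.28246, -0.7848, -0.492844)–(-1.28246, -0.7848, 0.492844)  len=0.9857
  (v10,v7,v6) [++-] → (0, -0.7848, -1.5822)–(-0.312427, -0.7848, -1.46287)  len=0.3344
  (v3,v9,v4) [-+-] → (1.28246, -0.7848, 0.492844)–(0.312427, -0.7848, 1.46287)  len=1.3718
  (v3,v6,v8) [--+] → (0.312427, -0.7848, -1.46287)–(1.28246, -0.7848, -0.492844)  len=1.3718
  (v3,v8,v9) [-++] → (1.28246, -0.7848, -0.492844)–(1.28246, -0.7848, 0.492844)  len=0.9857
  (v4,v9,v5) [-++] → (0.312427, -0.7848, 1.46287)–(0, -0.7848, 1.5822)  len=0.3344
  (v2,v4,v11) [--+] → (-0.312427, -0.7848, 1.46287)–(-1.28246, -0.7848, 0.492844)  len=1.3718
  (v6,v2,v10) [--+] → (-1.28246, -0.7848, -0.492844)–(-0.312427, -0.7848, -1.46287)  len=1.3718
  (v8,v6,v7) [+-+] → (0.312427, -0.7848, -1.46287)–(0, -0.7848, -1.5822)  len=0.3344

Chained into 1 loop(s):
  loop 1: 10 segments, perimeter = 8.7964
Total perimeter = 8.796


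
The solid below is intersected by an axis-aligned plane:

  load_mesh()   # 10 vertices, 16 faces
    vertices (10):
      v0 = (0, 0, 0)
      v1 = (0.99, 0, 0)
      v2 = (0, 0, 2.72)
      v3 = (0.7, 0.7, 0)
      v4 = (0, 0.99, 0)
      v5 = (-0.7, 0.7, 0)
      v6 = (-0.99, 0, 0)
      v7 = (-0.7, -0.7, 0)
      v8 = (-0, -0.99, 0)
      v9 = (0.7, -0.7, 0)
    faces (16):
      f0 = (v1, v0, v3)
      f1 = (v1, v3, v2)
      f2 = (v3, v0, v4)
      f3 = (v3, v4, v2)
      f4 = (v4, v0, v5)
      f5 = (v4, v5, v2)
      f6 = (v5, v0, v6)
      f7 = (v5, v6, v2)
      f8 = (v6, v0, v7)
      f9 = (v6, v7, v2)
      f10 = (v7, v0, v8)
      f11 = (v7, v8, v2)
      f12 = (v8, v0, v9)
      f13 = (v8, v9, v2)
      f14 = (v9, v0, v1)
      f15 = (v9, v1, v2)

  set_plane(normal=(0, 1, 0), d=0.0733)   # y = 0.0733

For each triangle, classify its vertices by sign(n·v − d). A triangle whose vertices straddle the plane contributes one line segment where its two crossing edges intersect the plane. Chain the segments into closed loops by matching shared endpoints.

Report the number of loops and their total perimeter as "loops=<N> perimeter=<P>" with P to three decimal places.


loops=1 perimeter=7.324

Straddling triangles (8 of 16):
  (v1,v0,v3) [--+] → (0.0733, 0.0733, 0)–(0.959633, 0.0733, 0)  len=0.8863
  (v1,v3,v2) [-+-] → (0.959633, 0.0733, 0)–(0.0733, 0.0733, 2.43518)  len=2.5915
  (v3,v0,v4) [+-+] → (0.0733, 0.0733, 0)–(0, 0.0733, 0)  len=0.0733
  (v3,v4,v2) [++-] → (0, 0.0733, 2.51861)–(0.0733, 0.0733, 2.43518)  len=0.1111
  (v4,v0,v5) [+-+] → (0, 0.0733, 0)–(-0.0733, 0.0733, 0)  len=0.0733
  (v4,v5,v2) [++-] → (-0.0733, 0.0733, 2.43518)–(0, 0.0733, 2.51861)  len=0.1111
  (v5,v0,v6) [+--] → (-0.0733, 0.0733, 0)–(-0.959633, 0.0733, 0)  len=0.8863
  (v5,v6,v2) [+--] → (-0.959633, 0.0733, 0)–(-0.0733, 0.0733, 2.43518)  len=2.5915

Chained into 1 loop(s):
  loop 1: 8 segments, perimeter = 7.3243
Total perimeter = 7.324


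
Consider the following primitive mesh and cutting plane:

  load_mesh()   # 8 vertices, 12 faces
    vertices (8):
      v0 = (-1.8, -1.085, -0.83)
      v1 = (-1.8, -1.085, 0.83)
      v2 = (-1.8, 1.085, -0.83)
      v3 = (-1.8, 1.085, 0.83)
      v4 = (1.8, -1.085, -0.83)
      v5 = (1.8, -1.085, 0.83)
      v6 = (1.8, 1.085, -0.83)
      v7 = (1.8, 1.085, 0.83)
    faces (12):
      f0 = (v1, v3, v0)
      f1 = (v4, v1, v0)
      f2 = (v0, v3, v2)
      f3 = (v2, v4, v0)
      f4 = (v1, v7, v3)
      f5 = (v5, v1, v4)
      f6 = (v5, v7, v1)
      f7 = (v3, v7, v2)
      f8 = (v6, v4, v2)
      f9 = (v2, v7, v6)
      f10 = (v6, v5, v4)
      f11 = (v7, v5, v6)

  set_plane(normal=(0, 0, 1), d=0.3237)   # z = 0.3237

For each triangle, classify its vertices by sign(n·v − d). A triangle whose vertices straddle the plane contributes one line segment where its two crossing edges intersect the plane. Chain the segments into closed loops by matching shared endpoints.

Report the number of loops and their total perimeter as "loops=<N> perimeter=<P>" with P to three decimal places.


loops=1 perimeter=11.540

Straddling triangles (8 of 12):
  (v1,v3,v0) [++-] → (-1.8, 0.42315, 0.3237)–(-1.8, -1.085, 0.3237)  len=1.5082
  (v4,v1,v0) [-+-] → (-0.702, -1.085, 0.3237)–(-1.8, -1.085, 0.3237)  len=1.0980
  (v0,v3,v2) [-+-] → (-1.8, 0.42315, 0.3237)–(-1.8, 1.085, 0.3237)  len=0.6619
  (v5,v1,v4) [++-] → (-0.702, -1.085, 0.3237)–(1.8, -1.085, 0.3237)  len=2.5020
  (v3,v7,v2) [++-] → (0.702, 1.085, 0.3237)–(-1.8, 1.085, 0.3237)  len=2.5020
  (v2,v7,v6) [-+-] → (0.702, 1.085, 0.3237)–(1.8, 1.085, 0.3237)  len=1.0980
  (v6,v5,v4) [-+-] → (1.8, -0.42315, 0.3237)–(1.8, -1.085, 0.3237)  len=0.6619
  (v7,v5,v6) [++-] → (1.8, -0.42315, 0.3237)–(1.8, 1.085, 0.3237)  len=1.5082

Chained into 1 loop(s):
  loop 1: 8 segments, perimeter = 11.5400
Total perimeter = 11.540


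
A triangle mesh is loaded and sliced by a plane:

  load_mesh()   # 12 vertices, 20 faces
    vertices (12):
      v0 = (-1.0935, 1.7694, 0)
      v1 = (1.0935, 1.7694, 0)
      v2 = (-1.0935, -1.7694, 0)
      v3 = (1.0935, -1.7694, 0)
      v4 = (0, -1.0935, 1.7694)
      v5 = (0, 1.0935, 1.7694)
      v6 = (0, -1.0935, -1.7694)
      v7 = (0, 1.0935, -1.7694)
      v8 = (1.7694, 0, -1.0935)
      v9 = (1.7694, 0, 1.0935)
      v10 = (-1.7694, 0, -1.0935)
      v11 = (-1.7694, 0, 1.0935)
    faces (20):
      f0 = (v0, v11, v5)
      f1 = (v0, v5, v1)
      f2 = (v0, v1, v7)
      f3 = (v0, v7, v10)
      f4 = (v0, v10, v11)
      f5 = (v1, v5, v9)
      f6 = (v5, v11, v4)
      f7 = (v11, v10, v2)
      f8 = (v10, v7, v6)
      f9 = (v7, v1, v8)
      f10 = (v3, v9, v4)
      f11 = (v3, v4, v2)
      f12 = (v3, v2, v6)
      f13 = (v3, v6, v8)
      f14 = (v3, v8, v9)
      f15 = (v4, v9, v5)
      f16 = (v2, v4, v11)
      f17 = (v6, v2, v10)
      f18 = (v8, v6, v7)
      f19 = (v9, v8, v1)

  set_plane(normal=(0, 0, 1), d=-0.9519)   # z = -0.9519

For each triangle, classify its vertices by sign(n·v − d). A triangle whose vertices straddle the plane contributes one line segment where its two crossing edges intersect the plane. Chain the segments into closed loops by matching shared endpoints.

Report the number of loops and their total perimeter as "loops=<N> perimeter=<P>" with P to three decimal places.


Straddling triangles (10 of 20):
  (v0,v1,v7) [++-] → (0.50522, 1.40578, -0.9519)–(-0.50522, 1.40578, -0.9519)  len=1.0104
  (v0,v7,v10) [+--] → (-0.50522, 1.40578, -0.9519)–(-1.68188, 0.229124, -0.9519)  len=1.6640
  (v0,v10,v11) [+-+] → (-1.68188, 0.229124, -0.9519)–(-1.7694, 0, -0.9519)  len=0.2453
  (v11,v10,v2) [+-+] → (-1.7694, 0, -0.9519)–(-1.68188, -0.229124, -0.9519)  len=0.2453
  (v7,v1,v8) [-+-] → (0.50522, 1.40578, -0.9519)–(1.68188, 0.229124, -0.9519)  len=1.6640
  (v3,v2,v6) [++-] → (-0.50522, -1.40578, -0.9519)–(0.50522, -1.40578, -0.9519)  len=1.0104
  (v3,v6,v8) [+--] → (0.50522, -1.40578, -0.9519)–(1.68188, -0.229124, -0.9519)  len=1.6640
  (v3,v8,v9) [+-+] → (1.68188, -0.229124, -0.9519)–(1.7694, 0, -0.9519)  len=0.2453
  (v6,v2,v10) [-+-] → (-0.50522, -1.40578, -0.9519)–(-1.68188, -0.229124, -0.9519)  len=1.6640
  (v9,v8,v1) [+-+] → (1.7694, 0, -0.9519)–(1.68188, 0.229124, -0.9519)  len=0.2453

Chained into 1 loop(s):
  loop 1: 10 segments, perimeter = 9.6581
Total perimeter = 9.658

loops=1 perimeter=9.658


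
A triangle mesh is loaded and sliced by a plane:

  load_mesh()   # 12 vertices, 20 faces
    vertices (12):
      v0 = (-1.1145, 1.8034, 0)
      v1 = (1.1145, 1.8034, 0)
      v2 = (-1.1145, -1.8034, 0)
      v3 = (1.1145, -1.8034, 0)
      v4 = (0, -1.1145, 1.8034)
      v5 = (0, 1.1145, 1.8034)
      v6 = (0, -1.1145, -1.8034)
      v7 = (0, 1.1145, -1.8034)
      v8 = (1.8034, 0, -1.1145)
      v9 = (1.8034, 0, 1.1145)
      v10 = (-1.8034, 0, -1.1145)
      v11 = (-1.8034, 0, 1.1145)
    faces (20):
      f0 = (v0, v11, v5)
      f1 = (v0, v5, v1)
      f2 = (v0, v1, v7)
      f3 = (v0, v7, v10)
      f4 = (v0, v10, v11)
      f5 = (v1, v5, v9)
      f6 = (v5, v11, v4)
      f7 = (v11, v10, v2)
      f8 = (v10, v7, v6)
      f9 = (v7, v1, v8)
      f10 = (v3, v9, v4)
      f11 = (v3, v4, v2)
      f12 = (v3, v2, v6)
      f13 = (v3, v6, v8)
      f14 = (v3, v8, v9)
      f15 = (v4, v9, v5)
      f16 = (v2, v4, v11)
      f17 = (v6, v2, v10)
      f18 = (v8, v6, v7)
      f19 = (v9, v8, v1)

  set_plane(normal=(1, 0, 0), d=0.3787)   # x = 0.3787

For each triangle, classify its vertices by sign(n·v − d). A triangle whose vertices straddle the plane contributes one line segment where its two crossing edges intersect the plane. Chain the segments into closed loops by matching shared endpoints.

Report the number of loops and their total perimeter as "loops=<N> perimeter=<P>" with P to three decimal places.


Straddling triangles (10 of 20):
  (v0,v5,v1) [--+] → (0.3787, 1.34858, 1.19062)–(0.3787, 1.8034, 0)  len=1.2745
  (v0,v1,v7) [-+-] → (0.3787, 1.8034, 0)–(0.3787, 1.34858, -1.19062)  len=1.2745
  (v1,v5,v9) [+-+] → (0.3787, 1.34858, 1.19062)–(0.3787, 0.880464, 1.65874)  len=0.6620
  (v7,v1,v8) [-++] → (0.3787, 1.34858, -1.19062)–(0.3787, 0.880464, -1.65874)  len=0.6620
  (v3,v9,v4) [++-] → (0.3787, -0.880464, 1.65874)–(0.3787, -1.34858, 1.19062)  len=0.6620
  (v3,v4,v2) [+--] → (0.3787, -1.34858, 1.19062)–(0.3787, -1.8034, 0)  len=1.2745
  (v3,v2,v6) [+--] → (0.3787, -1.8034, 0)–(0.3787, -1.34858, -1.19062)  len=1.2745
  (v3,v6,v8) [+-+] → (0.3787, -1.34858, -1.19062)–(0.3787, -0.880464, -1.65874)  len=0.6620
  (v4,v9,v5) [-+-] → (0.3787, -0.880464, 1.65874)–(0.3787, 0.880464, 1.65874)  len=1.7609
  (v8,v6,v7) [+--] → (0.3787, -0.880464, -1.65874)–(0.3787, 0.880464, -1.65874)  len=1.7609

Chained into 1 loop(s):
  loop 1: 10 segments, perimeter = 11.2681
Total perimeter = 11.268

loops=1 perimeter=11.268


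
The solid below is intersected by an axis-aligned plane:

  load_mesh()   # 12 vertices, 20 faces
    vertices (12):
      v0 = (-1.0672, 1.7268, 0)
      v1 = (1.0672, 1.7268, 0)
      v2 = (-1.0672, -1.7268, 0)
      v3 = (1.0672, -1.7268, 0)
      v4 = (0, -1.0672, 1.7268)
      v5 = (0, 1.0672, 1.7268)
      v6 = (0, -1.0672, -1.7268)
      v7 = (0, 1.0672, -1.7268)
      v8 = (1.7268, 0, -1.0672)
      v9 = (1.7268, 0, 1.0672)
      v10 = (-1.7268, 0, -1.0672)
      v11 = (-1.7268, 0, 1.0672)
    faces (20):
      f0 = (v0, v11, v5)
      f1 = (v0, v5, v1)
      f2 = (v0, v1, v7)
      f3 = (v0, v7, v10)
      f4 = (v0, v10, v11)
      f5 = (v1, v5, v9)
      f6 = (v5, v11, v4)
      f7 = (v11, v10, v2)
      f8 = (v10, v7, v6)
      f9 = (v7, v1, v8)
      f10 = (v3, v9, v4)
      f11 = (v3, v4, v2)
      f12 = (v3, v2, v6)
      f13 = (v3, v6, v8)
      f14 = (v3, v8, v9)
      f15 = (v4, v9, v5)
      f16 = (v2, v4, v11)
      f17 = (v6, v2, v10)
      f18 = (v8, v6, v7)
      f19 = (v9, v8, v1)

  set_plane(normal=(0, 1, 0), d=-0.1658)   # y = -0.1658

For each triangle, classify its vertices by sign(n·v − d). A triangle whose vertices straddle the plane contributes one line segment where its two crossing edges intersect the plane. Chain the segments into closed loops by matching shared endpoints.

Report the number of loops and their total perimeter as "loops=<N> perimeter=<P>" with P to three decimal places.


Straddling triangles (10 of 20):
  (v5,v11,v4) [++-] → (-1.45852, -0.1658, 1.16968)–(0, -0.1658, 1.7268)  len=1.5613
  (v11,v10,v2) [++-] → (-1.66347, -0.1658, -0.964732)–(-1.66347, -0.1658, 0.964732)  len=1.9295
  (v10,v7,v6) [++-] → (0, -0.1658, -1.7268)–(-1.45852, -0.1658, -1.16968)  len=1.5613
  (v3,v9,v4) [-+-] → (1.66347, -0.1658, 0.964732)–(1.45852, -0.1658, 1.16968)  len=0.2898
  (v3,v6,v8) [--+] → (1.45852, -0.1658, -1.16968)–(1.66347, -0.1658, -0.964732)  len=0.2898
  (v3,v8,v9) [-++] → (1.66347, -0.1658, -0.964732)–(1.66347, -0.1658, 0.964732)  len=1.9295
  (v4,v9,v5) [-++] → (1.45852, -0.1658, 1.16968)–(0, -0.1658, 1.7268)  len=1.5613
  (v2,v4,v11) [--+] → (-1.45852, -0.1658, 1.16968)–(-1.66347, -0.1658, 0.964732)  len=0.2898
  (v6,v2,v10) [--+] → (-1.66347, -0.1658, -0.964732)–(-1.45852, -0.1658, -1.16968)  len=0.2898
  (v8,v6,v7) [+-+] → (1.45852, -0.1658, -1.16968)–(0, -0.1658, -1.7268)  len=1.5613

Chained into 1 loop(s):
  loop 1: 10 segments, perimeter = 11.2635
Total perimeter = 11.263

loops=1 perimeter=11.263


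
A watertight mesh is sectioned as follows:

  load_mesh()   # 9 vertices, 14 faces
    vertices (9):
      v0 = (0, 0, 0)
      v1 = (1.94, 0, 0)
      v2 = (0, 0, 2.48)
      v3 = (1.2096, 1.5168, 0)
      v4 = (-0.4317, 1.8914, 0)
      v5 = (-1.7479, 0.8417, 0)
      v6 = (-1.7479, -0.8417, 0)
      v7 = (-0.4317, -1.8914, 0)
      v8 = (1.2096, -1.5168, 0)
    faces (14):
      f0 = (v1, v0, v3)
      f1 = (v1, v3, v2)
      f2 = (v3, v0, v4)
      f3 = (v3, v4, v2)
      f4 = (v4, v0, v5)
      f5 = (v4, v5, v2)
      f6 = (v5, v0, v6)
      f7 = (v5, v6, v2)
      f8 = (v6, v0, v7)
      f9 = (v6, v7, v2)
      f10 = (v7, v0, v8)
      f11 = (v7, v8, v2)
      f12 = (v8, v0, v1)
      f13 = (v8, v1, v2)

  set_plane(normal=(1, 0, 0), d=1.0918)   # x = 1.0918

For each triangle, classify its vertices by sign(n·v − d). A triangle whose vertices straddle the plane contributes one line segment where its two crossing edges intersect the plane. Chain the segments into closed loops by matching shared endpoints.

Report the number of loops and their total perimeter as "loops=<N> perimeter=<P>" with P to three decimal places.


Straddling triangles (8 of 14):
  (v1,v0,v3) [+-+] → (1.0918, 0, 0)–(1.0918, 1.36908, 0)  len=1.3691
  (v1,v3,v2) [++-] → (1.0918, 1.36908, 0.241521)–(1.0918, 0, 1.0843)  len=1.6077
  (v3,v0,v4) [+--] → (1.0918, 1.36908, 0)–(1.0918, 1.54369, 0)  len=0.1746
  (v3,v4,v2) [+--] → (1.0918, 1.54369, 0)–(1.0918, 1.36908, 0.241521)  len=0.2980
  (v7,v0,v8) [--+] → (1.0918, -1.36908, 0)–(1.0918, -1.54369, 0)  len=0.1746
  (v7,v8,v2) [-+-] → (1.0918, -1.54369, 0)–(1.0918, -1.36908, 0.241521)  len=0.2980
  (v8,v0,v1) [+-+] → (1.0918, -1.36908, 0)–(1.0918, 0, 0)  len=1.3691
  (v8,v1,v2) [++-] → (1.0918, 0, 1.0843)–(1.0918, -1.36908, 0.241521)  len=1.6077

Chained into 1 loop(s):
  loop 1: 8 segments, perimeter = 6.8988
Total perimeter = 6.899

loops=1 perimeter=6.899


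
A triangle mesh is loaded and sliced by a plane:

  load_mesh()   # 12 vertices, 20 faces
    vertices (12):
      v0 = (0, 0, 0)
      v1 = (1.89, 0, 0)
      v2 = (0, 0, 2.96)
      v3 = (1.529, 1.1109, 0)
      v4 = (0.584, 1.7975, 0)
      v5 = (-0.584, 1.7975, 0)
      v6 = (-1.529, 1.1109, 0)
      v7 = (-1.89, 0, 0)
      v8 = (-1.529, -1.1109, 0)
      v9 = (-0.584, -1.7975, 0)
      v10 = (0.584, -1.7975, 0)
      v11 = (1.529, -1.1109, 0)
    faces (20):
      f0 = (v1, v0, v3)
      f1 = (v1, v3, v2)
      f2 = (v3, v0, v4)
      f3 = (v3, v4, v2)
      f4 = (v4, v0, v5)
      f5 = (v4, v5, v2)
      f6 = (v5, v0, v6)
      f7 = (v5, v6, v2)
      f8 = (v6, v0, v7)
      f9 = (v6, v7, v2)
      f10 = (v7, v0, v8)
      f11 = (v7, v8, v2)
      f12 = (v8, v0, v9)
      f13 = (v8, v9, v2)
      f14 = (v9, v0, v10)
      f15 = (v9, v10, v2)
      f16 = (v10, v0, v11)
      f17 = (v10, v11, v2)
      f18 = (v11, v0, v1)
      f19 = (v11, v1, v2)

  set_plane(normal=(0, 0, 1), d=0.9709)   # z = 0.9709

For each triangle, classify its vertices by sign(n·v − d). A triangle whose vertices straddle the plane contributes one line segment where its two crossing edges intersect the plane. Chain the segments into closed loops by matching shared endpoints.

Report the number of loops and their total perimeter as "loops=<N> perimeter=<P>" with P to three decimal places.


Straddling triangles (10 of 20):
  (v1,v3,v2) [--+] → (1.02748, 0.746517, 0.9709)–(1.27007, 0, 0.9709)  len=0.7849
  (v3,v4,v2) [--+] → (0.392444, 1.20791, 0.9709)–(1.02748, 0.746517, 0.9709)  len=0.7850
  (v4,v5,v2) [--+] → (-0.392444, 1.20791, 0.9709)–(0.392444, 1.20791, 0.9709)  len=0.7849
  (v5,v6,v2) [--+] → (-1.02748, 0.746517, 0.9709)–(-0.392444, 1.20791, 0.9709)  len=0.7850
  (v6,v7,v2) [--+] → (-1.27007, 0, 0.9709)–(-1.02748, 0.746517, 0.9709)  len=0.7849
  (v7,v8,v2) [--+] → (-1.02748, -0.746517, 0.9709)–(-1.27007, 0, 0.9709)  len=0.7849
  (v8,v9,v2) [--+] → (-0.392444, -1.20791, 0.9709)–(-1.02748, -0.746517, 0.9709)  len=0.7850
  (v9,v10,v2) [--+] → (0.392444, -1.20791, 0.9709)–(-0.392444, -1.20791, 0.9709)  len=0.7849
  (v10,v11,v2) [--+] → (1.02748, -0.746517, 0.9709)–(0.392444, -1.20791, 0.9709)  len=0.7850
  (v11,v1,v2) [--+] → (1.27007, 0, 0.9709)–(1.02748, -0.746517, 0.9709)  len=0.7849

Chained into 1 loop(s):
  loop 1: 10 segments, perimeter = 7.8494
Total perimeter = 7.849

loops=1 perimeter=7.849


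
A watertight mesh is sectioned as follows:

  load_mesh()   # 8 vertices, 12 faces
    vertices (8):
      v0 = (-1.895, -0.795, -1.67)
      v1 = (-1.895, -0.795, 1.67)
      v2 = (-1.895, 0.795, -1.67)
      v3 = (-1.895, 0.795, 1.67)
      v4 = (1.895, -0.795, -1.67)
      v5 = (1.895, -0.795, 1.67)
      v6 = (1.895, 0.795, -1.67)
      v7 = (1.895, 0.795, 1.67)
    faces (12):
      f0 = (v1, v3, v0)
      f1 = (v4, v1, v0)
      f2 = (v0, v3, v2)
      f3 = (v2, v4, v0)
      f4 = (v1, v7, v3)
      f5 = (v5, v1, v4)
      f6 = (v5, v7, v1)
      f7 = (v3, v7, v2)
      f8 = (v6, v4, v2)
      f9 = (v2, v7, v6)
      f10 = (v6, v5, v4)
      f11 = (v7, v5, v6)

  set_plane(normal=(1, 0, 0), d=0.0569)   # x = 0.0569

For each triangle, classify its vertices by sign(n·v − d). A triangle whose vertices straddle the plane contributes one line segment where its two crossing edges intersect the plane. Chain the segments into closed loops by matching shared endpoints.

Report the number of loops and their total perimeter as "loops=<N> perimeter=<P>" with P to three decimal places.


loops=1 perimeter=9.860

Straddling triangles (8 of 12):
  (v4,v1,v0) [+--] → (0.0569, -0.795, -0.0501441)–(0.0569, -0.795, -1.67)  len=1.6199
  (v2,v4,v0) [-+-] → (0.0569, -0.023871, -1.67)–(0.0569, -0.795, -1.67)  len=0.7711
  (v1,v7,v3) [-+-] → (0.0569, 0.023871, 1.67)–(0.0569, 0.795, 1.67)  len=0.7711
  (v5,v1,v4) [+-+] → (0.0569, -0.795, 1.67)–(0.0569, -0.795, -0.0501441)  len=1.7201
  (v5,v7,v1) [++-] → (0.0569, 0.023871, 1.67)–(0.0569, -0.795, 1.67)  len=0.8189
  (v3,v7,v2) [-+-] → (0.0569, 0.795, 1.67)–(0.0569, 0.795, 0.0501441)  len=1.6199
  (v6,v4,v2) [++-] → (0.0569, -0.023871, -1.67)–(0.0569, 0.795, -1.67)  len=0.8189
  (v2,v7,v6) [-++] → (0.0569, 0.795, 0.0501441)–(0.0569, 0.795, -1.67)  len=1.7201

Chained into 1 loop(s):
  loop 1: 8 segments, perimeter = 9.8600
Total perimeter = 9.860


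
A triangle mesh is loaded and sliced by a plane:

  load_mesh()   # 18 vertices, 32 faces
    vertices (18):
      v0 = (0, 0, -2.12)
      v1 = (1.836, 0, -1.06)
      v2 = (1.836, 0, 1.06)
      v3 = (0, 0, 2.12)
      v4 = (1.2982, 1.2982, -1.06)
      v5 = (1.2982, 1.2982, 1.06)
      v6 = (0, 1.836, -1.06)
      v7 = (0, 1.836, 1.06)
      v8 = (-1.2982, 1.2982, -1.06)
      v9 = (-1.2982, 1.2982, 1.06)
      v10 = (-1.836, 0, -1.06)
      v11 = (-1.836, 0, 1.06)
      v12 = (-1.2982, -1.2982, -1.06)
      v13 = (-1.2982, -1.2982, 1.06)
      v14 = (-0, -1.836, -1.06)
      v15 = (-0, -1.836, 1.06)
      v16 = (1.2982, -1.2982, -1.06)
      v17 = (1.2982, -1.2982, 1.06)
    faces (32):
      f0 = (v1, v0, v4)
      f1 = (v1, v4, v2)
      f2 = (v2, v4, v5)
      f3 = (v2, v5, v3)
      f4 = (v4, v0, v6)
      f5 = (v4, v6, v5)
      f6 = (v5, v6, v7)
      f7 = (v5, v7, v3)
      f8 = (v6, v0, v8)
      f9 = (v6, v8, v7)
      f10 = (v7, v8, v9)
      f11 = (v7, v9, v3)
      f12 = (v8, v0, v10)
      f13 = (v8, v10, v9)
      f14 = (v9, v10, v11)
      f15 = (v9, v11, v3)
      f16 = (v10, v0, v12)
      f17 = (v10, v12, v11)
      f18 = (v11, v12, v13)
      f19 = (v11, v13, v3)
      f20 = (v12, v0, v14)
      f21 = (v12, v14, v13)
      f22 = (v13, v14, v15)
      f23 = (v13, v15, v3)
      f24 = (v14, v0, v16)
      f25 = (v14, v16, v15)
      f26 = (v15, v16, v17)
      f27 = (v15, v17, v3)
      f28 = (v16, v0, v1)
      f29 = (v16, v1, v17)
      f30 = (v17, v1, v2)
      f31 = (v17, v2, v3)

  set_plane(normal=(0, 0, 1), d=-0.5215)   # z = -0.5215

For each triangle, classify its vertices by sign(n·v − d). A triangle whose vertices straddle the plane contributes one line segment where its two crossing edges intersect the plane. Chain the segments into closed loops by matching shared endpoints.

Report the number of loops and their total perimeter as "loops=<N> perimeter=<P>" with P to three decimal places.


loops=1 perimeter=11.242

Straddling triangles (16 of 32):
  (v1,v4,v2) [--+] → (1.43481, 0.968445, -0.5215)–(1.836, 0, -0.5215)  len=1.0483
  (v2,v4,v5) [+-+] → (1.43481, 0.968445, -0.5215)–(1.2982, 1.2982, -0.5215)  len=0.3569
  (v4,v6,v5) [--+] → (0.329755, 1.69939, -0.5215)–(1.2982, 1.2982, -0.5215)  len=1.0483
  (v5,v6,v7) [+-+] → (0.329755, 1.69939, -0.5215)–(0, 1.836, -0.5215)  len=0.3569
  (v6,v8,v7) [--+] → (-0.968445, 1.43481, -0.5215)–(0, 1.836, -0.5215)  len=1.0483
  (v7,v8,v9) [+-+] → (-0.968445, 1.43481, -0.5215)–(-1.2982, 1.2982, -0.5215)  len=0.3569
  (v8,v10,v9) [--+] → (-1.69939, 0.329755, -0.5215)–(-1.2982, 1.2982, -0.5215)  len=1.0483
  (v9,v10,v11) [+-+] → (-1.69939, 0.329755, -0.5215)–(-1.836, 0, -0.5215)  len=0.3569
  (v10,v12,v11) [--+] → (-1.43481, -0.968445, -0.5215)–(-1.836, 0, -0.5215)  len=1.0483
  (v11,v12,v13) [+-+] → (-1.43481, -0.968445, -0.5215)–(-1.2982, -1.2982, -0.5215)  len=0.3569
  (v12,v14,v13) [--+] → (-0.329755, -1.69939, -0.5215)–(-1.2982, -1.2982, -0.5215)  len=1.0483
  (v13,v14,v15) [+-+] → (-0.329755, -1.69939, -0.5215)–(0, -1.836, -0.5215)  len=0.3569
  (v14,v16,v15) [--+] → (0.968445, -1.43481, -0.5215)–(0, -1.836, -0.5215)  len=1.0483
  (v15,v16,v17) [+-+] → (0.968445, -1.43481, -0.5215)–(1.2982, -1.2982, -0.5215)  len=0.3569
  (v16,v1,v17) [--+] → (1.69939, -0.329755, -0.5215)–(1.2982, -1.2982, -0.5215)  len=1.0483
  (v17,v1,v2) [+-+] → (1.69939, -0.329755, -0.5215)–(1.836, 0, -0.5215)  len=0.3569

Chained into 1 loop(s):
  loop 1: 16 segments, perimeter = 11.2415
Total perimeter = 11.242


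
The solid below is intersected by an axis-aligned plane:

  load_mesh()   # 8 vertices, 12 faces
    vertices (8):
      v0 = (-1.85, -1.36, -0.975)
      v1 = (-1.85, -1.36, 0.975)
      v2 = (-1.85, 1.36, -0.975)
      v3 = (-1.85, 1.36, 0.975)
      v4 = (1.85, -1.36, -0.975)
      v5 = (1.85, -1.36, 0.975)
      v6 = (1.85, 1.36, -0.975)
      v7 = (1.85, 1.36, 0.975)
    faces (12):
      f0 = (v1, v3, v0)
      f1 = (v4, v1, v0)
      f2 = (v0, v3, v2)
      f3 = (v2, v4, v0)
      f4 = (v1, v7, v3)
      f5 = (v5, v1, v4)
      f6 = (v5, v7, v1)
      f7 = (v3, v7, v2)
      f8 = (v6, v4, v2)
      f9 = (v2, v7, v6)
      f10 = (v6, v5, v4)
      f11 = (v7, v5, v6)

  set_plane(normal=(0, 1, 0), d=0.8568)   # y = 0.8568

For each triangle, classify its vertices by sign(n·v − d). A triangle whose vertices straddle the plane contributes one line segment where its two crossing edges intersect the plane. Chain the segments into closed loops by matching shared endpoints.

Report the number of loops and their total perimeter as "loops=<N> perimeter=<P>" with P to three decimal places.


loops=1 perimeter=11.300

Straddling triangles (8 of 12):
  (v1,v3,v0) [-+-] → (-1.85, 0.8568, 0.975)–(-1.85, 0.8568, 0.61425)  len=0.3608
  (v0,v3,v2) [-++] → (-1.85, 0.8568, 0.61425)–(-1.85, 0.8568, -0.975)  len=1.5892
  (v2,v4,v0) [+--] → (-1.1655, 0.8568, -0.975)–(-1.85, 0.8568, -0.975)  len=0.6845
  (v1,v7,v3) [-++] → (1.1655, 0.8568, 0.975)–(-1.85, 0.8568, 0.975)  len=3.0155
  (v5,v7,v1) [-+-] → (1.85, 0.8568, 0.975)–(1.1655, 0.8568, 0.975)  len=0.6845
  (v6,v4,v2) [+-+] → (1.85, 0.8568, -0.975)–(-1.1655, 0.8568, -0.975)  len=3.0155
  (v6,v5,v4) [+--] → (1.85, 0.8568, -0.61425)–(1.85, 0.8568, -0.975)  len=0.3608
  (v7,v5,v6) [+-+] → (1.85, 0.8568, 0.975)–(1.85, 0.8568, -0.61425)  len=1.5892

Chained into 1 loop(s):
  loop 1: 8 segments, perimeter = 11.3000
Total perimeter = 11.300


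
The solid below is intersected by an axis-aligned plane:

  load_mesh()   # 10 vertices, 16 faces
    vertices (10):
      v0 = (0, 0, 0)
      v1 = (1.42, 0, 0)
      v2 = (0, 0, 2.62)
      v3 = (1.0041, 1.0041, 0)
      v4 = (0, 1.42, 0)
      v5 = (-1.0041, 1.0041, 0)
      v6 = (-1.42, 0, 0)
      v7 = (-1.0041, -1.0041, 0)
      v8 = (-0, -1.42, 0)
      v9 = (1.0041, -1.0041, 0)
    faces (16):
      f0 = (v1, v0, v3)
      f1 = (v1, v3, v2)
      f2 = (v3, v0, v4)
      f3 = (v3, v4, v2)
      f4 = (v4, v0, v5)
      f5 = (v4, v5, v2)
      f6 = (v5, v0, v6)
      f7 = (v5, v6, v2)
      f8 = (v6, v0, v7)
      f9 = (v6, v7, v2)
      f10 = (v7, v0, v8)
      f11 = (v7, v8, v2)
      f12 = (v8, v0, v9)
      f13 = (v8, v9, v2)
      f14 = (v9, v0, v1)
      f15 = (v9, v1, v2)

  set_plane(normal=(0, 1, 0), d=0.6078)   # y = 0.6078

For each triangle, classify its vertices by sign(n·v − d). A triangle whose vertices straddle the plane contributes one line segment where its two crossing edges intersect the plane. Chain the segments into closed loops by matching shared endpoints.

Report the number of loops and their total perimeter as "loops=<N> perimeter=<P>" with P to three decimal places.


Straddling triangles (8 of 16):
  (v1,v0,v3) [--+] → (0.6078, 0.6078, 0)–(1.16825, 0.6078, 0)  len=0.5604
  (v1,v3,v2) [-+-] → (1.16825, 0.6078, 0)–(0.6078, 0.6078, 1.03407)  len=1.1762
  (v3,v0,v4) [+-+] → (0.6078, 0.6078, 0)–(0, 0.6078, 0)  len=0.6078
  (v3,v4,v2) [++-] → (0, 0.6078, 1.49857)–(0.6078, 0.6078, 1.03407)  len=0.7650
  (v4,v0,v5) [+-+] → (0, 0.6078, 0)–(-0.6078, 0.6078, 0)  len=0.6078
  (v4,v5,v2) [++-] → (-0.6078, 0.6078, 1.03407)–(0, 0.6078, 1.49857)  len=0.7650
  (v5,v0,v6) [+--] → (-0.6078, 0.6078, 0)–(-1.16825, 0.6078, 0)  len=0.5604
  (v5,v6,v2) [+--] → (-1.16825, 0.6078, 0)–(-0.6078, 0.6078, 1.03407)  len=1.1762

Chained into 1 loop(s):
  loop 1: 8 segments, perimeter = 6.2188
Total perimeter = 6.219

loops=1 perimeter=6.219


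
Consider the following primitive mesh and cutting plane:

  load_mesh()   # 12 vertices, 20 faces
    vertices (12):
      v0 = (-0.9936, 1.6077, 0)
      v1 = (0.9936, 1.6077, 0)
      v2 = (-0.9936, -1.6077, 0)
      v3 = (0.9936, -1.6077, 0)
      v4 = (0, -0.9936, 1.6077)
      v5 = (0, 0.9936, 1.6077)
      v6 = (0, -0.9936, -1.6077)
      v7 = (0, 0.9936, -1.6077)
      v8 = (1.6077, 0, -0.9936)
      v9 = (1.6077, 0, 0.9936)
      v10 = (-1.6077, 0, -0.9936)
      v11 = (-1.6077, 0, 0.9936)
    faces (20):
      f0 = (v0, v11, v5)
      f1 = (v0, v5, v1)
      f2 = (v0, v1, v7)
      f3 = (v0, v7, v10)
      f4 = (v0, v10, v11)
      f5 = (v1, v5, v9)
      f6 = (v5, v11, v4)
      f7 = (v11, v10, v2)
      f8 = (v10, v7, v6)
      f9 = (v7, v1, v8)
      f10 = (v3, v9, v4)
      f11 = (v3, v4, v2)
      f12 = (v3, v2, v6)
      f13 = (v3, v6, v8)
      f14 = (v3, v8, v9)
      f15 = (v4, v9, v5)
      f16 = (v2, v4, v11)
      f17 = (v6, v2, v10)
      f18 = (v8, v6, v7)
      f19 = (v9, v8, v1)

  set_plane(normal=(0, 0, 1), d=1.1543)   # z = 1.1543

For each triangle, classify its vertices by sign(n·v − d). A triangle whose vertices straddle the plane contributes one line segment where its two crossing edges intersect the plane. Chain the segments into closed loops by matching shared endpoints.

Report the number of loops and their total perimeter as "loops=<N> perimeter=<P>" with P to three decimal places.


Straddling triangles (8 of 20):
  (v0,v11,v5) [--+] → (-1.18699, 0.260009, 1.1543)–(-0.280213, 1.16679, 1.1543)  len=1.2824
  (v0,v5,v1) [-+-] → (-0.280213, 1.16679, 1.1543)–(0.280213, 1.16679, 1.1543)  len=0.5604
  (v1,v5,v9) [-+-] → (0.280213, 1.16679, 1.1543)–(1.18699, 0.260009, 1.1543)  len=1.2824
  (v5,v11,v4) [+-+] → (-1.18699, 0.260009, 1.1543)–(-1.18699, -0.260009, 1.1543)  len=0.5200
  (v3,v9,v4) [--+] → (1.18699, -0.260009, 1.1543)–(0.280213, -1.16679, 1.1543)  len=1.2824
  (v3,v4,v2) [-+-] → (0.280213, -1.16679, 1.1543)–(-0.280213, -1.16679, 1.1543)  len=0.5604
  (v4,v9,v5) [+-+] → (1.18699, -0.260009, 1.1543)–(1.18699, 0.260009, 1.1543)  len=0.5200
  (v2,v4,v11) [-+-] → (-0.280213, -1.16679, 1.1543)–(-1.18699, -0.260009, 1.1543)  len=1.2824

Chained into 1 loop(s):
  loop 1: 8 segments, perimeter = 7.2904
Total perimeter = 7.290

loops=1 perimeter=7.290


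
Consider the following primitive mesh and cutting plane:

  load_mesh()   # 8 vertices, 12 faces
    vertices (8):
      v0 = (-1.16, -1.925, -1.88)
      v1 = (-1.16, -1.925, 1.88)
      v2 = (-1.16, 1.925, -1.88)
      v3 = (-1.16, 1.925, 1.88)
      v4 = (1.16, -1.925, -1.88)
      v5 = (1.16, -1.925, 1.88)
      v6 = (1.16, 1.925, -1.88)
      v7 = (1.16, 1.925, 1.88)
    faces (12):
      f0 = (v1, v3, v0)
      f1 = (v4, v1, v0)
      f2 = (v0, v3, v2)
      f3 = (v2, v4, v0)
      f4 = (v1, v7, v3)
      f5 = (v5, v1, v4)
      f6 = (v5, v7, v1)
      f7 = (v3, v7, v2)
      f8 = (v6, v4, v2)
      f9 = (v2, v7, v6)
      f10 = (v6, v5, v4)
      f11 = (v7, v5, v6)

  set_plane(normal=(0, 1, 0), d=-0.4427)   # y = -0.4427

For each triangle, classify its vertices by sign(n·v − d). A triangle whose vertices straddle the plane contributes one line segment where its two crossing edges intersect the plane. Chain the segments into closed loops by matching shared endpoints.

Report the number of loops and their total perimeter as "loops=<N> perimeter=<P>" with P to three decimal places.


Straddling triangles (8 of 12):
  (v1,v3,v0) [-+-] → (-1.16, -0.4427, 1.88)–(-1.16, -0.4427, -0.432351)  len=2.3124
  (v0,v3,v2) [-++] → (-1.16, -0.4427, -0.432351)–(-1.16, -0.4427, -1.88)  len=1.4476
  (v2,v4,v0) [+--] → (0.26677, -0.4427, -1.88)–(-1.16, -0.4427, -1.88)  len=1.4268
  (v1,v7,v3) [-++] → (-0.26677, -0.4427, 1.88)–(-1.16, -0.4427, 1.88)  len=0.8932
  (v5,v7,v1) [-+-] → (1.16, -0.4427, 1.88)–(-0.26677, -0.4427, 1.88)  len=1.4268
  (v6,v4,v2) [+-+] → (1.16, -0.4427, -1.88)–(0.26677, -0.4427, -1.88)  len=0.8932
  (v6,v5,v4) [+--] → (1.16, -0.4427, 0.432351)–(1.16, -0.4427, -1.88)  len=2.3124
  (v7,v5,v6) [+-+] → (1.16, -0.4427, 1.88)–(1.16, -0.4427, 0.432351)  len=1.4476

Chained into 1 loop(s):
  loop 1: 8 segments, perimeter = 12.1600
Total perimeter = 12.160

loops=1 perimeter=12.160


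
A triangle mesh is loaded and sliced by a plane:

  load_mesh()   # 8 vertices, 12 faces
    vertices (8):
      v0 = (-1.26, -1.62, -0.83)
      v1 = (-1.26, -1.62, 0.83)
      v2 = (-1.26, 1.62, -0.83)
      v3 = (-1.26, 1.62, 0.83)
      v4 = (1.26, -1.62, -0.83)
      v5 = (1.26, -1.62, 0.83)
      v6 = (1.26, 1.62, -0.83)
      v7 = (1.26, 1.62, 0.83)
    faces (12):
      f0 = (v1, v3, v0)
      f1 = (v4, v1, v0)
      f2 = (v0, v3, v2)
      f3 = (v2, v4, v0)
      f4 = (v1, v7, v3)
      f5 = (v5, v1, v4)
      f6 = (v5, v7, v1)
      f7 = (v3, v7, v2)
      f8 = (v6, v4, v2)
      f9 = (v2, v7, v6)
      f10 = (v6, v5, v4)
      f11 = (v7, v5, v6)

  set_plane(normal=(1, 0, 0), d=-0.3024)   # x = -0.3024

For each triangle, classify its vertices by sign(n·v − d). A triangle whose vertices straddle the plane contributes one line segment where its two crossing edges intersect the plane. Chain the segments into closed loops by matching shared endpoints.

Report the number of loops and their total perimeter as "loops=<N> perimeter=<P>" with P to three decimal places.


Straddling triangles (8 of 12):
  (v4,v1,v0) [+--] → (-0.3024, -1.62, 0.1992)–(-0.3024, -1.62, -0.83)  len=1.0292
  (v2,v4,v0) [-+-] → (-0.3024, 0.3888, -0.83)–(-0.3024, -1.62, -0.83)  len=2.0088
  (v1,v7,v3) [-+-] → (-0.3024, -0.3888, 0.83)–(-0.3024, 1.62, 0.83)  len=2.0088
  (v5,v1,v4) [+-+] → (-0.3024, -1.62, 0.83)–(-0.3024, -1.62, 0.1992)  len=0.6308
  (v5,v7,v1) [++-] → (-0.3024, -0.3888, 0.83)–(-0.3024, -1.62, 0.83)  len=1.2312
  (v3,v7,v2) [-+-] → (-0.3024, 1.62, 0.83)–(-0.3024, 1.62, -0.1992)  len=1.0292
  (v6,v4,v2) [++-] → (-0.3024, 0.3888, -0.83)–(-0.3024, 1.62, -0.83)  len=1.2312
  (v2,v7,v6) [-++] → (-0.3024, 1.62, -0.1992)–(-0.3024, 1.62, -0.83)  len=0.6308

Chained into 1 loop(s):
  loop 1: 8 segments, perimeter = 9.8000
Total perimeter = 9.800

loops=1 perimeter=9.800


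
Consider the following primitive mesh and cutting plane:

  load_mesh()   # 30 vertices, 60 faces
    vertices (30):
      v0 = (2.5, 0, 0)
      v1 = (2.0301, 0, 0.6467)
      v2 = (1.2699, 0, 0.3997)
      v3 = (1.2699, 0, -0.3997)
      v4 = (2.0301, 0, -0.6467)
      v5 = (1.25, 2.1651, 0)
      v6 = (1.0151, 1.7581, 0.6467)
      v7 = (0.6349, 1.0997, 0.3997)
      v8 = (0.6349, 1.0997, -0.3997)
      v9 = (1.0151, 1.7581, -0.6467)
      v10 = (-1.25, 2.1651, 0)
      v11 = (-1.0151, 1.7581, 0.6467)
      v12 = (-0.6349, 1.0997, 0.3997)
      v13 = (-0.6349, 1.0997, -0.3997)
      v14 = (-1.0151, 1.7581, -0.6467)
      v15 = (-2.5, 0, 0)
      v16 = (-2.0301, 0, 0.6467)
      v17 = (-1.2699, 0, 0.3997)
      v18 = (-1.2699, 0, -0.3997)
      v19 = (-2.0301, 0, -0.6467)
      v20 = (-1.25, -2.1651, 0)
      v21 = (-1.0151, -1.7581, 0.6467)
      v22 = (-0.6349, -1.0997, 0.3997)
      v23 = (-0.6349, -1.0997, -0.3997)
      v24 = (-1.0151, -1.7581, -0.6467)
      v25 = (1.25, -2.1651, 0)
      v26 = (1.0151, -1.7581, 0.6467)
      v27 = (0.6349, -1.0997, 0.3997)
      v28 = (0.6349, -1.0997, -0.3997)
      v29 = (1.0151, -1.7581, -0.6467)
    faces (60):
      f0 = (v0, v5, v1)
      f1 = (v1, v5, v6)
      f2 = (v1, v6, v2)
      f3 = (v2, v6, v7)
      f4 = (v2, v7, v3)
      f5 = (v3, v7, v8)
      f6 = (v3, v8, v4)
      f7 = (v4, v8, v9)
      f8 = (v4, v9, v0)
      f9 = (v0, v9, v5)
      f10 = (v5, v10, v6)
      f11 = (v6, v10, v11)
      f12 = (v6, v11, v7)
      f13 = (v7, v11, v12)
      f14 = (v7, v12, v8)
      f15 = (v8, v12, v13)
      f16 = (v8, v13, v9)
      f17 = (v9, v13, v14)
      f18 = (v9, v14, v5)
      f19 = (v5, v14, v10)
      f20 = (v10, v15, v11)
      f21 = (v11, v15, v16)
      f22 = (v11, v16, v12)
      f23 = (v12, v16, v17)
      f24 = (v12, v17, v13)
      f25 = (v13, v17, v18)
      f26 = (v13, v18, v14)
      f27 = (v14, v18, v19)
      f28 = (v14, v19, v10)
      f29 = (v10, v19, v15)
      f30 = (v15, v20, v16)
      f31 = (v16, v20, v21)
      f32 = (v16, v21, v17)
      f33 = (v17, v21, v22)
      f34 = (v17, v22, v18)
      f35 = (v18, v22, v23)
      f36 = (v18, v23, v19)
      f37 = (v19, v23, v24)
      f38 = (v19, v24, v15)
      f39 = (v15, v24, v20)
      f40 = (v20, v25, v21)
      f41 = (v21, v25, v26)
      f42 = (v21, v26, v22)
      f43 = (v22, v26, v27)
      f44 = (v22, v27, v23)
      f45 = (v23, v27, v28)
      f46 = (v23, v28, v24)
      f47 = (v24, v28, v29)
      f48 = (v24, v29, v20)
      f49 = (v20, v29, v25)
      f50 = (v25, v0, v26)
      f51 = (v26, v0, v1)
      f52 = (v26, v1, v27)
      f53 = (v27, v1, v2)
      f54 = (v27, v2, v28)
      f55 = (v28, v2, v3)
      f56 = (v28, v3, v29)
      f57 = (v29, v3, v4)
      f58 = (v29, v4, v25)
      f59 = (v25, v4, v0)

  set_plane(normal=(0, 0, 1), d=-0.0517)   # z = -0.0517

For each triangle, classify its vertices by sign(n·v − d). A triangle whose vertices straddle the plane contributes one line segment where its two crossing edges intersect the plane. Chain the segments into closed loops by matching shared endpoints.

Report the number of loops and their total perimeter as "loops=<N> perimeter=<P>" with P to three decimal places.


loops=2 perimeter=22.394

Straddling triangles (24 of 60):
  (v2,v7,v3) [++-] → (0.993468, 0.478729, -0.0517)–(1.2699, 0, -0.0517)  len=0.5528
  (v3,v7,v8) [-+-] → (0.993468, 0.478729, -0.0517)–(0.6349, 1.0997, -0.0517)  len=0.7171
  (v4,v9,v0) [--+] → (2.38129, 0.14055, -0.0517)–(2.46243, 0, -0.0517)  len=0.1623
  (v0,v9,v5) [+-+] → (2.38129, 0.14055, -0.0517)–(1.23122, 2.13256, -0.0517)  len=2.3002
  (v7,v12,v8) [++-] → (0.0821224, 1.0997, -0.0517)–(0.6349, 1.0997, -0.0517)  len=0.5528
  (v8,v12,v13) [-+-] → (0.0821224, 1.0997, -0.0517)–(-0.6349, 1.0997, -0.0517)  len=0.7170
  (v9,v14,v5) [--+] → (1.06892, 2.13256, -0.0517)–(1.23122, 2.13256, -0.0517)  len=0.1623
  (v5,v14,v10) [+-+] → (1.06892, 2.13256, -0.0517)–(-1.23122, 2.13256, -0.0517)  len=2.3001
  (v12,v17,v13) [++-] → (-0.911332, 0.620971, -0.0517)–(-0.6349, 1.0997, -0.0517)  len=0.5528
  (v13,v17,v18) [-+-] → (-0.911332, 0.620971, -0.0517)–(-1.2699, 0, -0.0517)  len=0.7171
  (v14,v19,v10) [--+] → (-1.31236, 1.99201, -0.0517)–(-1.23122, 2.13256, -0.0517)  len=0.1623
  (v10,v19,v15) [+-+] → (-1.31236, 1.99201, -0.0517)–(-2.46243, 0, -0.0517)  len=2.3002
  (v17,v22,v18) [++-] → (-0.993468, -0.478729, -0.0517)–(-1.2699, 0, -0.0517)  len=0.5528
  (v18,v22,v23) [-+-] → (-0.993468, -0.478729, -0.0517)–(-0.6349, -1.0997, -0.0517)  len=0.7171
  (v19,v24,v15) [--+] → (-2.38129, -0.14055, -0.0517)–(-2.46243, 0, -0.0517)  len=0.1623
  (v15,v24,v20) [+-+] → (-2.38129, -0.14055, -0.0517)–(-1.23122, -2.13256, -0.0517)  len=2.3002
  (v22,v27,v23) [++-] → (-0.0821224, -1.0997, -0.0517)–(-0.6349, -1.0997, -0.0517)  len=0.5528
  (v23,v27,v28) [-+-] → (-0.0821224, -1.0997, -0.0517)–(0.6349, -1.0997, -0.0517)  len=0.7170
  (v24,v29,v20) [--+] → (-1.06892, -2.13256, -0.0517)–(-1.23122, -2.13256, -0.0517)  len=0.1623
  (v20,v29,v25) [+-+] → (-1.06892, -2.13256, -0.0517)–(1.23122, -2.13256, -0.0517)  len=2.3001
  (v27,v2,v28) [++-] → (0.911332, -0.620971, -0.0517)–(0.6349, -1.0997, -0.0517)  len=0.5528
  (v28,v2,v3) [-+-] → (0.911332, -0.620971, -0.0517)–(1.2699, 0, -0.0517)  len=0.7171
  (v29,v4,v25) [--+] → (1.31236, -1.99201, -0.0517)–(1.23122, -2.13256, -0.0517)  len=0.1623
  (v25,v4,v0) [+-+] → (1.31236, -1.99201, -0.0517)–(2.46243, 0, -0.0517)  len=2.3002

Chained into 2 loop(s):
  loop 1: 12 segments, perimeter = 7.6191
  loop 2: 12 segments, perimeter = 14.7747
Total perimeter = 22.394


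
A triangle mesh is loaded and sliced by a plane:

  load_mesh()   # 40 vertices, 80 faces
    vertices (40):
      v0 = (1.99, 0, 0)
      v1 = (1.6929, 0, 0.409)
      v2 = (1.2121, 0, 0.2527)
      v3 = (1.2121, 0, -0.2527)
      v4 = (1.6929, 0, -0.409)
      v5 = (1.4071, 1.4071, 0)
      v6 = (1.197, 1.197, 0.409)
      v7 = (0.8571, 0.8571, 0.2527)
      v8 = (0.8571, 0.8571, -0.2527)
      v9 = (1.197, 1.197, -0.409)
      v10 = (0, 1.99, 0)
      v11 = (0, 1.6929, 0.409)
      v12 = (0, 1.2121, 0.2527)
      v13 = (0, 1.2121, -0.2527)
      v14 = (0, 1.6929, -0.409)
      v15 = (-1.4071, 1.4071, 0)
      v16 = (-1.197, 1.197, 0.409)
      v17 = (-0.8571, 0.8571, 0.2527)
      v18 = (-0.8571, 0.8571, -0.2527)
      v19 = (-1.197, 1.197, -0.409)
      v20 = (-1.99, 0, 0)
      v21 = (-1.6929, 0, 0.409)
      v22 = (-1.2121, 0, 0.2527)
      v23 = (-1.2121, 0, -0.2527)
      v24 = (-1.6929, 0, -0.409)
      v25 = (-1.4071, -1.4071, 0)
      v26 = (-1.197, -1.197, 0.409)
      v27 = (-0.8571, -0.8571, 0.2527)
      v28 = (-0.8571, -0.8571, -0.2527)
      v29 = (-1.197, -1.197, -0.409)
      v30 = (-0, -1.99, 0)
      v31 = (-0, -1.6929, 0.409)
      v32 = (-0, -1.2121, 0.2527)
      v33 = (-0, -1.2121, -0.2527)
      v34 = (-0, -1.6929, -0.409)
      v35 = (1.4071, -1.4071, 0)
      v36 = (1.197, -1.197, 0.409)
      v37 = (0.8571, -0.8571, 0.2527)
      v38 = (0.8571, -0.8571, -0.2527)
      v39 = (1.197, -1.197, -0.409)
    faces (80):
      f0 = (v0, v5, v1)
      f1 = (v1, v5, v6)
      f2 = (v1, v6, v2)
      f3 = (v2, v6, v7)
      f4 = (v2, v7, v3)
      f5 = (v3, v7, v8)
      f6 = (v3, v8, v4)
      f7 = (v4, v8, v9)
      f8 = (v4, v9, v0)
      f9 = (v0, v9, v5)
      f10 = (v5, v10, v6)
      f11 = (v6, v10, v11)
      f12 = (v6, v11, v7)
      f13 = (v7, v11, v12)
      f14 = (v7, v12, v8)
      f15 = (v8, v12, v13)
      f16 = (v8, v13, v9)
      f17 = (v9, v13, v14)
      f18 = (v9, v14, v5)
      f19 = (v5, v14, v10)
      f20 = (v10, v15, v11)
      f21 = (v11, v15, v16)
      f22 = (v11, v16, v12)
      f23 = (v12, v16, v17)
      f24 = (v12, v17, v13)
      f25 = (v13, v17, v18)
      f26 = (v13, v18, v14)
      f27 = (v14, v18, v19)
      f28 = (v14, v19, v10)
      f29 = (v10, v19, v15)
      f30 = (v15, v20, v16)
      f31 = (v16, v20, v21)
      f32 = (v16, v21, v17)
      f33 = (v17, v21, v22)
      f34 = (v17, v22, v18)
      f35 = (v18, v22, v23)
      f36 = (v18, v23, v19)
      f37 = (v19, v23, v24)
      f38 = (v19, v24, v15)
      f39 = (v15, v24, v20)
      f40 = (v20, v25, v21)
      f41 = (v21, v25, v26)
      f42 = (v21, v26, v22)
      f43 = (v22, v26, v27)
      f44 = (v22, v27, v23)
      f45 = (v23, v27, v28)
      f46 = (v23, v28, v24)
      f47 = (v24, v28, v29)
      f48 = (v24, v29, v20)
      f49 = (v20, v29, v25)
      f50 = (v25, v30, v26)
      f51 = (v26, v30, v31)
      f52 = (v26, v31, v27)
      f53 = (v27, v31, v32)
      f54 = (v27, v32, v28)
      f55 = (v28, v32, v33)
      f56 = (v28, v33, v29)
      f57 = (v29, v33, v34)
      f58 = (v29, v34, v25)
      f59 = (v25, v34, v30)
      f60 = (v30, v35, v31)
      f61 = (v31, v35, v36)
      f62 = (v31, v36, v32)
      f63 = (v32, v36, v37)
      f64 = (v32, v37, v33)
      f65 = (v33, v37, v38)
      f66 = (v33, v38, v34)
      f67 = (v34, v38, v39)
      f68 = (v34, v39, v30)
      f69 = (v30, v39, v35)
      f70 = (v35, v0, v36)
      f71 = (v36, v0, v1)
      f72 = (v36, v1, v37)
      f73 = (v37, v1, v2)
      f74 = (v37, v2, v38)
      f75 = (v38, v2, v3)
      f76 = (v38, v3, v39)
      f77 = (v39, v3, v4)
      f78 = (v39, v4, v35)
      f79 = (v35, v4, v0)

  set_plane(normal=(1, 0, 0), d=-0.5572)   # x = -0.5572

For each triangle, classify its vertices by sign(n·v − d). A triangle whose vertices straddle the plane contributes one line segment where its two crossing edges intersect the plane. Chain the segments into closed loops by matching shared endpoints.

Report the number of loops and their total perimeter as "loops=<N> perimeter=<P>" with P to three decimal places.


Straddling triangles (20 of 80):
  (v10,v15,v11) [+-+] → (-0.5572, 1.75918, 0)–(-0.5572, 1.57973, 0.247039)  len=0.3053
  (v11,v15,v16) [+--] → (-0.5572, 1.57973, 0.247039)–(-0.5572, 1.46206, 0.409)  len=0.2002
  (v11,v16,v12) [+-+] → (-0.5572, 1.46206, 0.409)–(-0.5572, 1.20507, 0.325457)  len=0.2702
  (v12,v16,v17) [+--] → (-0.5572, 1.20507, 0.325457)–(-0.5572, 0.981315, 0.2527)  len=0.2353
  (v12,v17,v13) [+-+] → (-0.5572, 0.981315, 0.2527)–(-0.5572, 0.981315, 0.0758601)  len=0.1768
  (v13,v17,v18) [+--] → (-0.5572, 0.981315, 0.0758601)–(-0.5572, 0.981315, -0.2527)  len=0.3286
  (v13,v18,v14) [+-+] → (-0.5572, 0.981315, -0.2527)–(-0.5572, 1.14955, -0.307389)  len=0.1769
  (v14,v18,v19) [+--] → (-0.5572, 1.14955, -0.307389)–(-0.5572, 1.46206, -0.409)  len=0.3286
  (v14,v19,v10) [+-+] → (-0.5572, 1.46206, -0.409)–(-0.5572, 1.62086, -0.190388)  len=0.2702
  (v10,v19,v15) [+--] → (-0.5572, 1.62086, -0.190388)–(-0.5572, 1.75918, 0)  len=0.2353
  (v25,v30,v26) [-+-] → (-0.5572, -1.75918, 0)–(-0.5572, -1.62086, 0.190388)  len=0.2353
  (v26,v30,v31) [-++] → (-0.5572, -1.62086, 0.190388)–(-0.5572, -1.46206, 0.409)  len=0.2702
  (v26,v31,v27) [-+-] → (-0.5572, -1.46206, 0.409)–(-0.5572, -1.14955, 0.307389)  len=0.3286
  (v27,v31,v32) [-++] → (-0.5572, -1.14955, 0.307389)–(-0.5572, -0.981315, 0.2527)  len=0.1769
  (v27,v32,v28) [-+-] → (-0.5572, -0.981315, 0.2527)–(-0.5572, -0.981315, -0.0758601)  len=0.3286
  (v28,v32,v33) [-++] → (-0.5572, -0.981315, -0.0758601)–(-0.5572, -0.981315, -0.2527)  len=0.1768
  (v28,v33,v29) [-+-] → (-0.5572, -0.981315, -0.2527)–(-0.5572, -1.20507, -0.325457)  len=0.2353
  (v29,v33,v34) [-++] → (-0.5572, -1.20507, -0.325457)–(-0.5572, -1.46206, -0.409)  len=0.2702
  (v29,v34,v25) [-+-] → (-0.5572, -1.46206, -0.409)–(-0.5572, -1.57973, -0.247039)  len=0.2002
  (v25,v34,v30) [-++] → (-0.5572, -1.57973, -0.247039)–(-0.5572, -1.75918, 0)  len=0.3053

Chained into 2 loop(s):
  loop 1: 10 segments, perimeter = 2.5275
  loop 2: 10 segments, perimeter = 2.5275
Total perimeter = 5.055

loops=2 perimeter=5.055
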